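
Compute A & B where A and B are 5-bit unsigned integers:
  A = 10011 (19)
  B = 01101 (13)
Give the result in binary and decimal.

Apply & to each column (1 only where both bits are 1):
  10011
& 01101
-------
  00001

Answer: 00001 (1)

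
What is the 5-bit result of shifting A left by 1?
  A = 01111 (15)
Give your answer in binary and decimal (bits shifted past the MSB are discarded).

Shift left by 1: drop the top 1 bit(s), append 1 zero(s) on the right.
  01111  ->  discard [0], keep [1111], append 0
= 11110

Answer: 11110 (30)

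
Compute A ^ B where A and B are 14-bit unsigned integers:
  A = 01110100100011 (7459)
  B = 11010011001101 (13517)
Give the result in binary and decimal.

Apply ^ to each column (1 where bits differ):
  01110100100011
^ 11010011001101
----------------
  10100111101110

Answer: 10100111101110 (10734)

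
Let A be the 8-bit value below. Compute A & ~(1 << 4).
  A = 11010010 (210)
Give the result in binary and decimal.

Mask = ~(1 << 4) = 11101111
Bit 4 of A is 1, so AND-ing with the mask clears it to 0.
  11010010
& 11101111
----------
  11000010

Answer: 11000010 (194)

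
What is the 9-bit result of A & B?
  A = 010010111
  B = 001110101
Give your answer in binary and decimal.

Apply & to each column (1 only where both bits are 1):
  010010111
& 001110101
-----------
  000010101

Answer: 000010101 (21)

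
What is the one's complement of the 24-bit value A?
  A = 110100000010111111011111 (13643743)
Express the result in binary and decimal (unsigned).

Flip each bit (0->1, 1->0):
  110100000010111111011111
  001011111101000000100000

Answer: 001011111101000000100000 (3133472)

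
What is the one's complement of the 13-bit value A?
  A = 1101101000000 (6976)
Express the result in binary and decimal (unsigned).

Flip each bit (0->1, 1->0):
  1101101000000
  0010010111111

Answer: 0010010111111 (1215)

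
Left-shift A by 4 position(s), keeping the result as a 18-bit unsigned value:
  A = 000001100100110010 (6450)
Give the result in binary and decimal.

Shift left by 4: drop the top 4 bit(s), append 4 zero(s) on the right.
  000001100100110010  ->  discard [0000], keep [01100100110010], append 0000
= 011001001100100000

Answer: 011001001100100000 (103200)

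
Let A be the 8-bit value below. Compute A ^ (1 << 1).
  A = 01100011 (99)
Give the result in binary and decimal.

Mask = 1 << 1 = 00000010
Bit 1 of A is 1; XOR with the mask flips it to 0.
  01100011
^ 00000010
----------
  01100001

Answer: 01100001 (97)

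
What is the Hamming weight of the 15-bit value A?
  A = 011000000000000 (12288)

011000000000000
1-bits at positions (from bit 0 = LSB): 12, 13
Count = 2

Answer: 2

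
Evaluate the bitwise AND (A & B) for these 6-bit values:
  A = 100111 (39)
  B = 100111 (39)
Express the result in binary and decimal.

Apply & to each column (1 only where both bits are 1):
  100111
& 100111
--------
  100111

Answer: 100111 (39)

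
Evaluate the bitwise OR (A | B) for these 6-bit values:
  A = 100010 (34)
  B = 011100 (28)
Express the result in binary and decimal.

Apply | to each column (1 where either bit is 1):
  100010
| 011100
--------
  111110

Answer: 111110 (62)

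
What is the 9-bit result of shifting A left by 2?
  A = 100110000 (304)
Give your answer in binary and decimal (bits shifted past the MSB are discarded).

Shift left by 2: drop the top 2 bit(s), append 2 zero(s) on the right.
  100110000  ->  discard [10], keep [0110000], append 00
= 011000000

Answer: 011000000 (192)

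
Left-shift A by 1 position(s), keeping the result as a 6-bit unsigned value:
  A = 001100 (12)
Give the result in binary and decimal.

Shift left by 1: drop the top 1 bit(s), append 1 zero(s) on the right.
  001100  ->  discard [0], keep [01100], append 0
= 011000

Answer: 011000 (24)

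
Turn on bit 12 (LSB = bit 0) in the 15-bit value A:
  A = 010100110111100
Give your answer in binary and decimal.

Mask = 1 << 12 = 001000000000000
Bit 12 of A is 0, so OR-ing with the mask flips it to 1.
  010100110111100
| 001000000000000
-----------------
  011100110111100

Answer: 011100110111100 (14780)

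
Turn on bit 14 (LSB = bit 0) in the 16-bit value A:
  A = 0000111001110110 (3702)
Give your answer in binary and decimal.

Mask = 1 << 14 = 0100000000000000
Bit 14 of A is 0, so OR-ing with the mask flips it to 1.
  0000111001110110
| 0100000000000000
------------------
  0100111001110110

Answer: 0100111001110110 (20086)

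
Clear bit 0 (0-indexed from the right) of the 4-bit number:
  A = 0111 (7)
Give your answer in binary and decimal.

Mask = ~(1 << 0) = 1110
Bit 0 of A is 1, so AND-ing with the mask clears it to 0.
  0111
& 1110
------
  0110

Answer: 0110 (6)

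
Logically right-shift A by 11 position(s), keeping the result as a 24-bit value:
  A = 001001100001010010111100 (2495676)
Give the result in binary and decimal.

Logical shift right by 11: drop the bottom 11 bit(s), prepend 11 zero(s) on the left.
  001001100001010010111100  ->  keep [0010011000010], discard [10010111100], prepend 00000000000
= 000000000000010011000010

Answer: 000000000000010011000010 (1218)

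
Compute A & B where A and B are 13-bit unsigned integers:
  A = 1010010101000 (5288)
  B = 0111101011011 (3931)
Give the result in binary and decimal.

Apply & to each column (1 only where both bits are 1):
  1010010101000
& 0111101011011
---------------
  0010000001000

Answer: 0010000001000 (1032)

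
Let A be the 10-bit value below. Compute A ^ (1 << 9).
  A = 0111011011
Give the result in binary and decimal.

Mask = 1 << 9 = 1000000000
Bit 9 of A is 0; XOR with the mask flips it to 1.
  0111011011
^ 1000000000
------------
  1111011011

Answer: 1111011011 (987)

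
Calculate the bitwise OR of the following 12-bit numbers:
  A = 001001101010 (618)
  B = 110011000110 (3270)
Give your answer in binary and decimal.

Apply | to each column (1 where either bit is 1):
  001001101010
| 110011000110
--------------
  111011101110

Answer: 111011101110 (3822)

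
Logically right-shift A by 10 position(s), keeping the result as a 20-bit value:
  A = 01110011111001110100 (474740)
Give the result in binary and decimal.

Logical shift right by 10: drop the bottom 10 bit(s), prepend 10 zero(s) on the left.
  01110011111001110100  ->  keep [0111001111], discard [1001110100], prepend 0000000000
= 00000000000111001111

Answer: 00000000000111001111 (463)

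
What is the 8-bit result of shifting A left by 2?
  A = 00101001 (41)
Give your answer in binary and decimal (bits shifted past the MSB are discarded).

Shift left by 2: drop the top 2 bit(s), append 2 zero(s) on the right.
  00101001  ->  discard [00], keep [101001], append 00
= 10100100

Answer: 10100100 (164)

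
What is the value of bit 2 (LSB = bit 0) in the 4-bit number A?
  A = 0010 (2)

Bit 2 is the 3rd from the right.
  0010
   ^
That bit is 0.

Answer: 0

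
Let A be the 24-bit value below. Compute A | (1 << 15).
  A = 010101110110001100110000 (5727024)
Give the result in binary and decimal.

Mask = 1 << 15 = 000000001000000000000000
Bit 15 of A is 0, so OR-ing with the mask flips it to 1.
  010101110110001100110000
| 000000001000000000000000
--------------------------
  010101111110001100110000

Answer: 010101111110001100110000 (5759792)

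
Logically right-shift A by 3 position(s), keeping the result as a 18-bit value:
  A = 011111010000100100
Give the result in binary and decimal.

Logical shift right by 3: drop the bottom 3 bit(s), prepend 3 zero(s) on the left.
  011111010000100100  ->  keep [011111010000100], discard [100], prepend 000
= 000011111010000100

Answer: 000011111010000100 (16004)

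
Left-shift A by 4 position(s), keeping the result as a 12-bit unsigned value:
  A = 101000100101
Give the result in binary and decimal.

Shift left by 4: drop the top 4 bit(s), append 4 zero(s) on the right.
  101000100101  ->  discard [1010], keep [00100101], append 0000
= 001001010000

Answer: 001001010000 (592)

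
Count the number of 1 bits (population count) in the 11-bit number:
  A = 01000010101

01000010101
1-bits at positions (from bit 0 = LSB): 0, 2, 4, 9
Count = 4

Answer: 4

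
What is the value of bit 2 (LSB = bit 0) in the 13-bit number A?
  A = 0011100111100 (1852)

Bit 2 is the 3rd from the right.
  0011100111100
            ^
That bit is 1.

Answer: 1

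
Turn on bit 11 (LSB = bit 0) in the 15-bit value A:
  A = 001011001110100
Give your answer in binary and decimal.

Mask = 1 << 11 = 000100000000000
Bit 11 of A is 0, so OR-ing with the mask flips it to 1.
  001011001110100
| 000100000000000
-----------------
  001111001110100

Answer: 001111001110100 (7796)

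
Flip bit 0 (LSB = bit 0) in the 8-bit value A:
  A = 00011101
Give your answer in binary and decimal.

Mask = 1 << 0 = 00000001
Bit 0 of A is 1; XOR with the mask flips it to 0.
  00011101
^ 00000001
----------
  00011100

Answer: 00011100 (28)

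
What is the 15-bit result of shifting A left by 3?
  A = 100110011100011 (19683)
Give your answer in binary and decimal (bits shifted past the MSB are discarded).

Shift left by 3: drop the top 3 bit(s), append 3 zero(s) on the right.
  100110011100011  ->  discard [100], keep [110011100011], append 000
= 110011100011000

Answer: 110011100011000 (26392)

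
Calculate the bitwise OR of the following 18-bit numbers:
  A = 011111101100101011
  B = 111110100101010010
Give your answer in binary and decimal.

Apply | to each column (1 where either bit is 1):
  011111101100101011
| 111110100101010010
--------------------
  111111101101111011

Answer: 111111101101111011 (260987)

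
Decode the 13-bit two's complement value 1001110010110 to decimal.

MSB is 1, so the value is negative. Find the magnitude:
1. Invert bits:  0110001101001
2. Add 1:        0110001101010  = 3178
3. Apply sign:   -3178

Answer: -3178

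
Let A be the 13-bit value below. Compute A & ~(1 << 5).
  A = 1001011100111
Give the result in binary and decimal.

Mask = ~(1 << 5) = 1111111011111
Bit 5 of A is 1, so AND-ing with the mask clears it to 0.
  1001011100111
& 1111111011111
---------------
  1001011000111

Answer: 1001011000111 (4807)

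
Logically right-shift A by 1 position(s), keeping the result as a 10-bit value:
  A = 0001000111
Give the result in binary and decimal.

Logical shift right by 1: drop the bottom 1 bit(s), prepend 1 zero(s) on the left.
  0001000111  ->  keep [000100011], discard [1], prepend 0
= 0000100011

Answer: 0000100011 (35)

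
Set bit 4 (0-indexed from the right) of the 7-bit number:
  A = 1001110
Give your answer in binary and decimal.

Mask = 1 << 4 = 0010000
Bit 4 of A is 0, so OR-ing with the mask flips it to 1.
  1001110
| 0010000
---------
  1011110

Answer: 1011110 (94)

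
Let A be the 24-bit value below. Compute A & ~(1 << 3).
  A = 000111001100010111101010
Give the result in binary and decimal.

Mask = ~(1 << 3) = 111111111111111111110111
Bit 3 of A is 1, so AND-ing with the mask clears it to 0.
  000111001100010111101010
& 111111111111111111110111
--------------------------
  000111001100010111100010

Answer: 000111001100010111100010 (1885666)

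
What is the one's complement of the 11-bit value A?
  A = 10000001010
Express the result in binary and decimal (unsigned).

Flip each bit (0->1, 1->0):
  10000001010
  01111110101

Answer: 01111110101 (1013)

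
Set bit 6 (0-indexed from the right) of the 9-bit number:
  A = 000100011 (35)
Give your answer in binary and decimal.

Mask = 1 << 6 = 001000000
Bit 6 of A is 0, so OR-ing with the mask flips it to 1.
  000100011
| 001000000
-----------
  001100011

Answer: 001100011 (99)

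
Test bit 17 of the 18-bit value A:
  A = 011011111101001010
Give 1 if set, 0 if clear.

Bit 17 is the 18th from the right.
  011011111101001010
  ^
That bit is 0.

Answer: 0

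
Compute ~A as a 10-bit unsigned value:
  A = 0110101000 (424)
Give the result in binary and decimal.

Flip each bit (0->1, 1->0):
  0110101000
  1001010111

Answer: 1001010111 (599)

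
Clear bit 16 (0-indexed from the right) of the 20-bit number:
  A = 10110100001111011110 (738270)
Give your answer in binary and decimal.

Mask = ~(1 << 16) = 11101111111111111111
Bit 16 of A is 1, so AND-ing with the mask clears it to 0.
  10110100001111011110
& 11101111111111111111
----------------------
  10100100001111011110

Answer: 10100100001111011110 (672734)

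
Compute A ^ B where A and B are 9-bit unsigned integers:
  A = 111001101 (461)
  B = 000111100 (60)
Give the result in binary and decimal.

Apply ^ to each column (1 where bits differ):
  111001101
^ 000111100
-----------
  111110001

Answer: 111110001 (497)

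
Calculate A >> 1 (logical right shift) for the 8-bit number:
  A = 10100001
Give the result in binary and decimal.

Logical shift right by 1: drop the bottom 1 bit(s), prepend 1 zero(s) on the left.
  10100001  ->  keep [1010000], discard [1], prepend 0
= 01010000

Answer: 01010000 (80)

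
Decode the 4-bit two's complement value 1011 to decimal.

MSB is 1, so the value is negative. Find the magnitude:
1. Invert bits:  0100
2. Add 1:        0101  = 5
3. Apply sign:   -5

Answer: -5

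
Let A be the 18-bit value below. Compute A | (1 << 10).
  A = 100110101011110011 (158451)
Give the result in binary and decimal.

Mask = 1 << 10 = 000000010000000000
Bit 10 of A is 0, so OR-ing with the mask flips it to 1.
  100110101011110011
| 000000010000000000
--------------------
  100110111011110011

Answer: 100110111011110011 (159475)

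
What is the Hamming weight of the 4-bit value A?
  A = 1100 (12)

1100
1-bits at positions (from bit 0 = LSB): 2, 3
Count = 2

Answer: 2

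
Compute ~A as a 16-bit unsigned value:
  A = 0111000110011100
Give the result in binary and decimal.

Flip each bit (0->1, 1->0):
  0111000110011100
  1000111001100011

Answer: 1000111001100011 (36451)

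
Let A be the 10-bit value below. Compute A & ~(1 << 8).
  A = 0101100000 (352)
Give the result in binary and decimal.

Mask = ~(1 << 8) = 1011111111
Bit 8 of A is 1, so AND-ing with the mask clears it to 0.
  0101100000
& 1011111111
------------
  0001100000

Answer: 0001100000 (96)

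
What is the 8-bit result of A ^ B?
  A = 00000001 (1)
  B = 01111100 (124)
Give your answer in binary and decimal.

Apply ^ to each column (1 where bits differ):
  00000001
^ 01111100
----------
  01111101

Answer: 01111101 (125)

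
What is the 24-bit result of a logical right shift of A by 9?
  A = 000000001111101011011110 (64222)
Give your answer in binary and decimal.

Logical shift right by 9: drop the bottom 9 bit(s), prepend 9 zero(s) on the left.
  000000001111101011011110  ->  keep [000000001111101], discard [011011110], prepend 000000000
= 000000000000000001111101

Answer: 000000000000000001111101 (125)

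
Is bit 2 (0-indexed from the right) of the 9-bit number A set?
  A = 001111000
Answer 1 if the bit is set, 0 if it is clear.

Bit 2 is the 3rd from the right.
  001111000
        ^
That bit is 0.

Answer: 0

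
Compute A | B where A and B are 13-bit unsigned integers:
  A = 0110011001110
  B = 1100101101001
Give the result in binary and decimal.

Apply | to each column (1 where either bit is 1):
  0110011001110
| 1100101101001
---------------
  1110111101111

Answer: 1110111101111 (7663)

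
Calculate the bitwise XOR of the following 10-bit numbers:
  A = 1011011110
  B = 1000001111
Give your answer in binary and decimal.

Apply ^ to each column (1 where bits differ):
  1011011110
^ 1000001111
------------
  0011010001

Answer: 0011010001 (209)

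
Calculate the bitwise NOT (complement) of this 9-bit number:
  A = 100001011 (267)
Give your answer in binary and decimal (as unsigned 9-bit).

Flip each bit (0->1, 1->0):
  100001011
  011110100

Answer: 011110100 (244)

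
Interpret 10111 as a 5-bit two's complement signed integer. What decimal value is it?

MSB is 1, so the value is negative. Find the magnitude:
1. Invert bits:  01000
2. Add 1:        01001  = 9
3. Apply sign:   -9

Answer: -9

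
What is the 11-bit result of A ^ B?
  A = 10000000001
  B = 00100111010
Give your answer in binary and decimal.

Apply ^ to each column (1 where bits differ):
  10000000001
^ 00100111010
-------------
  10100111011

Answer: 10100111011 (1339)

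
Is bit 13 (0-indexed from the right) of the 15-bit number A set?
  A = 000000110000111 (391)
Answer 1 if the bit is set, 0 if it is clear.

Bit 13 is the 14th from the right.
  000000110000111
   ^
That bit is 0.

Answer: 0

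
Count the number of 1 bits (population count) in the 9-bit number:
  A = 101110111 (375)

101110111
1-bits at positions (from bit 0 = LSB): 0, 1, 2, 4, 5, 6, 8
Count = 7

Answer: 7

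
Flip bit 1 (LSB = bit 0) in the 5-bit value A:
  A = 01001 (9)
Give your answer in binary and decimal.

Mask = 1 << 1 = 00010
Bit 1 of A is 0; XOR with the mask flips it to 1.
  01001
^ 00010
-------
  01011

Answer: 01011 (11)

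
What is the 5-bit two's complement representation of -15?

1. Binary of +15:  01111
2. Invert bits:     10000
3. Add 1:           10001

Answer: 10001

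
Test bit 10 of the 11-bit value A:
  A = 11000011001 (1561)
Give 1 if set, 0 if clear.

Bit 10 is the 11th from the right.
  11000011001
  ^
That bit is 1.

Answer: 1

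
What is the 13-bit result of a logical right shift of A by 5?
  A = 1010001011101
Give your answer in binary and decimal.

Logical shift right by 5: drop the bottom 5 bit(s), prepend 5 zero(s) on the left.
  1010001011101  ->  keep [10100010], discard [11101], prepend 00000
= 0000010100010

Answer: 0000010100010 (162)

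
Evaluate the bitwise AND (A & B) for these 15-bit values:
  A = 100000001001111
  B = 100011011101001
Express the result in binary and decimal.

Apply & to each column (1 only where both bits are 1):
  100000001001111
& 100011011101001
-----------------
  100000001001001

Answer: 100000001001001 (16457)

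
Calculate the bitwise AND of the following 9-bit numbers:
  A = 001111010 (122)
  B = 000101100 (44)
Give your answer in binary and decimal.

Apply & to each column (1 only where both bits are 1):
  001111010
& 000101100
-----------
  000101000

Answer: 000101000 (40)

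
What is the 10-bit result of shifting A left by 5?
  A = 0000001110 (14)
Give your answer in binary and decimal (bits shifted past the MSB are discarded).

Shift left by 5: drop the top 5 bit(s), append 5 zero(s) on the right.
  0000001110  ->  discard [00000], keep [01110], append 00000
= 0111000000

Answer: 0111000000 (448)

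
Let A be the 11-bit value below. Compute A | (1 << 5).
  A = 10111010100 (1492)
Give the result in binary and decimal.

Mask = 1 << 5 = 00000100000
Bit 5 of A is 0, so OR-ing with the mask flips it to 1.
  10111010100
| 00000100000
-------------
  10111110100

Answer: 10111110100 (1524)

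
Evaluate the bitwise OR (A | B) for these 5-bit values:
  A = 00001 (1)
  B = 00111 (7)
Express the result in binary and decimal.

Apply | to each column (1 where either bit is 1):
  00001
| 00111
-------
  00111

Answer: 00111 (7)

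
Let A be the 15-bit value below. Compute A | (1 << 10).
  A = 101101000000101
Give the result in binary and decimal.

Mask = 1 << 10 = 000010000000000
Bit 10 of A is 0, so OR-ing with the mask flips it to 1.
  101101000000101
| 000010000000000
-----------------
  101111000000101

Answer: 101111000000101 (24069)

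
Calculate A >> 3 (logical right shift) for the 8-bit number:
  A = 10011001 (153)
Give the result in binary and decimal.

Logical shift right by 3: drop the bottom 3 bit(s), prepend 3 zero(s) on the left.
  10011001  ->  keep [10011], discard [001], prepend 000
= 00010011

Answer: 00010011 (19)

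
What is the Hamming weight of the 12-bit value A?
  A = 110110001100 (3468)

110110001100
1-bits at positions (from bit 0 = LSB): 2, 3, 7, 8, 10, 11
Count = 6

Answer: 6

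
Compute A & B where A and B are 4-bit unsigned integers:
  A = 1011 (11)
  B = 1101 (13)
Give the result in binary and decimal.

Apply & to each column (1 only where both bits are 1):
  1011
& 1101
------
  1001

Answer: 1001 (9)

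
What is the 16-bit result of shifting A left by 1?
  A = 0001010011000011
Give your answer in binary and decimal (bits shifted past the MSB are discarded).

Shift left by 1: drop the top 1 bit(s), append 1 zero(s) on the right.
  0001010011000011  ->  discard [0], keep [001010011000011], append 0
= 0010100110000110

Answer: 0010100110000110 (10630)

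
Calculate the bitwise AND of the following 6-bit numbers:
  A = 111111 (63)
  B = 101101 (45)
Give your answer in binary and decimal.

Apply & to each column (1 only where both bits are 1):
  111111
& 101101
--------
  101101

Answer: 101101 (45)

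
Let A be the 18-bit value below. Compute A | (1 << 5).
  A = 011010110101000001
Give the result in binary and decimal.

Mask = 1 << 5 = 000000000000100000
Bit 5 of A is 0, so OR-ing with the mask flips it to 1.
  011010110101000001
| 000000000000100000
--------------------
  011010110101100001

Answer: 011010110101100001 (109921)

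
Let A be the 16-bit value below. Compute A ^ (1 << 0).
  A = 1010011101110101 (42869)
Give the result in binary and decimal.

Mask = 1 << 0 = 0000000000000001
Bit 0 of A is 1; XOR with the mask flips it to 0.
  1010011101110101
^ 0000000000000001
------------------
  1010011101110100

Answer: 1010011101110100 (42868)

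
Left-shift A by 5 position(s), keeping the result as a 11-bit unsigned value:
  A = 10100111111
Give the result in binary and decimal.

Shift left by 5: drop the top 5 bit(s), append 5 zero(s) on the right.
  10100111111  ->  discard [10100], keep [111111], append 00000
= 11111100000

Answer: 11111100000 (2016)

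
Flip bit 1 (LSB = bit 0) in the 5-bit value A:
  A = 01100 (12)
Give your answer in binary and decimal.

Mask = 1 << 1 = 00010
Bit 1 of A is 0; XOR with the mask flips it to 1.
  01100
^ 00010
-------
  01110

Answer: 01110 (14)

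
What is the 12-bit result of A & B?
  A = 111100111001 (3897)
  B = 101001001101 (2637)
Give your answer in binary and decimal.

Apply & to each column (1 only where both bits are 1):
  111100111001
& 101001001101
--------------
  101000001001

Answer: 101000001001 (2569)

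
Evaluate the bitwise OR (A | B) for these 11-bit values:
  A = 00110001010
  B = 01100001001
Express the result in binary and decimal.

Apply | to each column (1 where either bit is 1):
  00110001010
| 01100001001
-------------
  01110001011

Answer: 01110001011 (907)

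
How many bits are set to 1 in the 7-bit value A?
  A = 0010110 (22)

0010110
1-bits at positions (from bit 0 = LSB): 1, 2, 4
Count = 3

Answer: 3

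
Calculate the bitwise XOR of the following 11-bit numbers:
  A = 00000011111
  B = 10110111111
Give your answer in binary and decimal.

Apply ^ to each column (1 where bits differ):
  00000011111
^ 10110111111
-------------
  10110100000

Answer: 10110100000 (1440)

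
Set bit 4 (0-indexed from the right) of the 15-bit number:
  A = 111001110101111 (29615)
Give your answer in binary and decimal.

Mask = 1 << 4 = 000000000010000
Bit 4 of A is 0, so OR-ing with the mask flips it to 1.
  111001110101111
| 000000000010000
-----------------
  111001110111111

Answer: 111001110111111 (29631)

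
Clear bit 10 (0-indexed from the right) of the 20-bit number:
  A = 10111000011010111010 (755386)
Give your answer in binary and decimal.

Mask = ~(1 << 10) = 11111111101111111111
Bit 10 of A is 1, so AND-ing with the mask clears it to 0.
  10111000011010111010
& 11111111101111111111
----------------------
  10111000001010111010

Answer: 10111000001010111010 (754362)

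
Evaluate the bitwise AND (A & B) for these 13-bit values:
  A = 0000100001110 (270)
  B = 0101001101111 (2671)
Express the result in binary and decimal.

Apply & to each column (1 only where both bits are 1):
  0000100001110
& 0101001101111
---------------
  0000000001110

Answer: 0000000001110 (14)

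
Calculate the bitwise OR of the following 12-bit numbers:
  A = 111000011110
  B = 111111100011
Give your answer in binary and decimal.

Apply | to each column (1 where either bit is 1):
  111000011110
| 111111100011
--------------
  111111111111

Answer: 111111111111 (4095)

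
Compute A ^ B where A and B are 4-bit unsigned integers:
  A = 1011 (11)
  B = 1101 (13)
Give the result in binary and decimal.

Apply ^ to each column (1 where bits differ):
  1011
^ 1101
------
  0110

Answer: 0110 (6)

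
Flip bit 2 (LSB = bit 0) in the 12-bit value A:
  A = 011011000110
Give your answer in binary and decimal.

Mask = 1 << 2 = 000000000100
Bit 2 of A is 1; XOR with the mask flips it to 0.
  011011000110
^ 000000000100
--------------
  011011000010

Answer: 011011000010 (1730)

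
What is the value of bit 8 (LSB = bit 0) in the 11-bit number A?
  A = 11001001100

Bit 8 is the 9th from the right.
  11001001100
    ^
That bit is 0.

Answer: 0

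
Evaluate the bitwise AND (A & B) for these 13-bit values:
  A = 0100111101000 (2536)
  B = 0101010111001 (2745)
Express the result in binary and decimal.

Apply & to each column (1 only where both bits are 1):
  0100111101000
& 0101010111001
---------------
  0100010101000

Answer: 0100010101000 (2216)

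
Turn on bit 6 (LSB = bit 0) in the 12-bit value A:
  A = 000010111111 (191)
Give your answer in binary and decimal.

Mask = 1 << 6 = 000001000000
Bit 6 of A is 0, so OR-ing with the mask flips it to 1.
  000010111111
| 000001000000
--------------
  000011111111

Answer: 000011111111 (255)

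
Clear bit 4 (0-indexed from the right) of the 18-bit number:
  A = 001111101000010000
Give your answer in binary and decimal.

Mask = ~(1 << 4) = 111111111111101111
Bit 4 of A is 1, so AND-ing with the mask clears it to 0.
  001111101000010000
& 111111111111101111
--------------------
  001111101000000000

Answer: 001111101000000000 (64000)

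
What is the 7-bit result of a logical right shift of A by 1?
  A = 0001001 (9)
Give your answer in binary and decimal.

Logical shift right by 1: drop the bottom 1 bit(s), prepend 1 zero(s) on the left.
  0001001  ->  keep [000100], discard [1], prepend 0
= 0000100

Answer: 0000100 (4)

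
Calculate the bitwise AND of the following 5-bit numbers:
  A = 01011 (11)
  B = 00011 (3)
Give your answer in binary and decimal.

Apply & to each column (1 only where both bits are 1):
  01011
& 00011
-------
  00011

Answer: 00011 (3)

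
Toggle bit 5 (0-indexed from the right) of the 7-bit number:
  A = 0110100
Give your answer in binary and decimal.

Mask = 1 << 5 = 0100000
Bit 5 of A is 1; XOR with the mask flips it to 0.
  0110100
^ 0100000
---------
  0010100

Answer: 0010100 (20)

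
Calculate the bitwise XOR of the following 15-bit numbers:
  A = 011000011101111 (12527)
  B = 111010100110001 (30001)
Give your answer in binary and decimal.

Apply ^ to each column (1 where bits differ):
  011000011101111
^ 111010100110001
-----------------
  100010111011110

Answer: 100010111011110 (17886)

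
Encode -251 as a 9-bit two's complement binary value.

1. Binary of +251:  011111011
2. Invert bits:     100000100
3. Add 1:           100000101

Answer: 100000101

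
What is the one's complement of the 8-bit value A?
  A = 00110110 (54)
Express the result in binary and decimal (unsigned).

Flip each bit (0->1, 1->0):
  00110110
  11001001

Answer: 11001001 (201)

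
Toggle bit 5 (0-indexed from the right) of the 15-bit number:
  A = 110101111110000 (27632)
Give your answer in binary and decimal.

Mask = 1 << 5 = 000000000100000
Bit 5 of A is 1; XOR with the mask flips it to 0.
  110101111110000
^ 000000000100000
-----------------
  110101111010000

Answer: 110101111010000 (27600)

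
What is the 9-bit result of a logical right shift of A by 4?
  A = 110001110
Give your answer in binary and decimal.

Logical shift right by 4: drop the bottom 4 bit(s), prepend 4 zero(s) on the left.
  110001110  ->  keep [11000], discard [1110], prepend 0000
= 000011000

Answer: 000011000 (24)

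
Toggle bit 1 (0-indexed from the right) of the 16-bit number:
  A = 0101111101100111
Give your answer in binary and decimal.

Mask = 1 << 1 = 0000000000000010
Bit 1 of A is 1; XOR with the mask flips it to 0.
  0101111101100111
^ 0000000000000010
------------------
  0101111101100101

Answer: 0101111101100101 (24421)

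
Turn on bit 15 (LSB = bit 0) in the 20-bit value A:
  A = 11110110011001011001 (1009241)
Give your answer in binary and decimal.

Mask = 1 << 15 = 00001000000000000000
Bit 15 of A is 0, so OR-ing with the mask flips it to 1.
  11110110011001011001
| 00001000000000000000
----------------------
  11111110011001011001

Answer: 11111110011001011001 (1042009)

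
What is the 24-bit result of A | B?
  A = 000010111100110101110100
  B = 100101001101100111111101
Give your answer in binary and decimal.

Apply | to each column (1 where either bit is 1):
  000010111100110101110100
| 100101001101100111111101
--------------------------
  100111111101110111111101

Answer: 100111111101110111111101 (10477053)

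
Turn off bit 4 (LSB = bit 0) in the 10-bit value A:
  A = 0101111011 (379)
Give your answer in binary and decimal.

Mask = ~(1 << 4) = 1111101111
Bit 4 of A is 1, so AND-ing with the mask clears it to 0.
  0101111011
& 1111101111
------------
  0101101011

Answer: 0101101011 (363)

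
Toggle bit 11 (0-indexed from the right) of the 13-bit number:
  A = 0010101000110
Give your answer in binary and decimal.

Mask = 1 << 11 = 0100000000000
Bit 11 of A is 0; XOR with the mask flips it to 1.
  0010101000110
^ 0100000000000
---------------
  0110101000110

Answer: 0110101000110 (3398)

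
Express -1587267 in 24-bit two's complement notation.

1. Binary of +1587267:  000110000011100001000011
2. Invert bits:     111001111100011110111100
3. Add 1:           111001111100011110111101

Answer: 111001111100011110111101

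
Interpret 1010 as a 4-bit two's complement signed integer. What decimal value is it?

MSB is 1, so the value is negative. Find the magnitude:
1. Invert bits:  0101
2. Add 1:        0110  = 6
3. Apply sign:   -6

Answer: -6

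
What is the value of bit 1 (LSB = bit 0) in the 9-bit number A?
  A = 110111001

Bit 1 is the 2nd from the right.
  110111001
         ^
That bit is 0.

Answer: 0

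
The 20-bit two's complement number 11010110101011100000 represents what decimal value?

MSB is 1, so the value is negative. Find the magnitude:
1. Invert bits:  00101001010100011111
2. Add 1:        00101001010100100000  = 169248
3. Apply sign:   -169248

Answer: -169248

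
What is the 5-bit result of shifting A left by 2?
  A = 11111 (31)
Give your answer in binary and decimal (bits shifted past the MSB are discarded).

Shift left by 2: drop the top 2 bit(s), append 2 zero(s) on the right.
  11111  ->  discard [11], keep [111], append 00
= 11100

Answer: 11100 (28)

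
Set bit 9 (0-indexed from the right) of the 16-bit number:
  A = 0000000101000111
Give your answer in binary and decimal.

Mask = 1 << 9 = 0000001000000000
Bit 9 of A is 0, so OR-ing with the mask flips it to 1.
  0000000101000111
| 0000001000000000
------------------
  0000001101000111

Answer: 0000001101000111 (839)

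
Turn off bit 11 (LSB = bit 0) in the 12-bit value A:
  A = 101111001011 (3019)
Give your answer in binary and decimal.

Mask = ~(1 << 11) = 011111111111
Bit 11 of A is 1, so AND-ing with the mask clears it to 0.
  101111001011
& 011111111111
--------------
  001111001011

Answer: 001111001011 (971)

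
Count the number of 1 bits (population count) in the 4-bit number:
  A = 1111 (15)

1111
1-bits at positions (from bit 0 = LSB): 0, 1, 2, 3
Count = 4

Answer: 4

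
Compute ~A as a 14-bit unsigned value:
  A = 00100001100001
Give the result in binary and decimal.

Flip each bit (0->1, 1->0):
  00100001100001
  11011110011110

Answer: 11011110011110 (14238)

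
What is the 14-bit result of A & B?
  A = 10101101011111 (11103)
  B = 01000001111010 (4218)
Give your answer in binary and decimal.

Apply & to each column (1 only where both bits are 1):
  10101101011111
& 01000001111010
----------------
  00000001011010

Answer: 00000001011010 (90)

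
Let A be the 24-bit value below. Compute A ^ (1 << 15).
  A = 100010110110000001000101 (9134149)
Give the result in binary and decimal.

Mask = 1 << 15 = 000000001000000000000000
Bit 15 of A is 0; XOR with the mask flips it to 1.
  100010110110000001000101
^ 000000001000000000000000
--------------------------
  100010111110000001000101

Answer: 100010111110000001000101 (9166917)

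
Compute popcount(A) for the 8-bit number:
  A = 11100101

11100101
1-bits at positions (from bit 0 = LSB): 0, 2, 5, 6, 7
Count = 5

Answer: 5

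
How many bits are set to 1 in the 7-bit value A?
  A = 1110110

1110110
1-bits at positions (from bit 0 = LSB): 1, 2, 4, 5, 6
Count = 5

Answer: 5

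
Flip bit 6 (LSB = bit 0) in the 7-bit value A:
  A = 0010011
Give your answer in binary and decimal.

Mask = 1 << 6 = 1000000
Bit 6 of A is 0; XOR with the mask flips it to 1.
  0010011
^ 1000000
---------
  1010011

Answer: 1010011 (83)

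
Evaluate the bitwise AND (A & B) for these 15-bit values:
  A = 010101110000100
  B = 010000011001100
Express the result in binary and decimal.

Apply & to each column (1 only where both bits are 1):
  010101110000100
& 010000011001100
-----------------
  010000010000100

Answer: 010000010000100 (8324)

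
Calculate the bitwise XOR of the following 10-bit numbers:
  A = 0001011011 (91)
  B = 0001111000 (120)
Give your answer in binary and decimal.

Apply ^ to each column (1 where bits differ):
  0001011011
^ 0001111000
------------
  0000100011

Answer: 0000100011 (35)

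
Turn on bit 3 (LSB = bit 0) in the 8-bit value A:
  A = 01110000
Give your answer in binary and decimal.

Mask = 1 << 3 = 00001000
Bit 3 of A is 0, so OR-ing with the mask flips it to 1.
  01110000
| 00001000
----------
  01111000

Answer: 01111000 (120)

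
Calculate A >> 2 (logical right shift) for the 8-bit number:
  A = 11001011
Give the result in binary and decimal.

Logical shift right by 2: drop the bottom 2 bit(s), prepend 2 zero(s) on the left.
  11001011  ->  keep [110010], discard [11], prepend 00
= 00110010

Answer: 00110010 (50)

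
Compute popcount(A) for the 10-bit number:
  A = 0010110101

0010110101
1-bits at positions (from bit 0 = LSB): 0, 2, 4, 5, 7
Count = 5

Answer: 5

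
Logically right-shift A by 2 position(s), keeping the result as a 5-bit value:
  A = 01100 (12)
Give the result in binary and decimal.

Logical shift right by 2: drop the bottom 2 bit(s), prepend 2 zero(s) on the left.
  01100  ->  keep [011], discard [00], prepend 00
= 00011

Answer: 00011 (3)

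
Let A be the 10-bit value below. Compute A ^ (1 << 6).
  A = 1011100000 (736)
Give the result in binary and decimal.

Mask = 1 << 6 = 0001000000
Bit 6 of A is 1; XOR with the mask flips it to 0.
  1011100000
^ 0001000000
------------
  1010100000

Answer: 1010100000 (672)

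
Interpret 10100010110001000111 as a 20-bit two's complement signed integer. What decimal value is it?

MSB is 1, so the value is negative. Find the magnitude:
1. Invert bits:  01011101001110111000
2. Add 1:        01011101001110111001  = 381881
3. Apply sign:   -381881

Answer: -381881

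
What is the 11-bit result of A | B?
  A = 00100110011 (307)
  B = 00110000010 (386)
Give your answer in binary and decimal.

Apply | to each column (1 where either bit is 1):
  00100110011
| 00110000010
-------------
  00110110011

Answer: 00110110011 (435)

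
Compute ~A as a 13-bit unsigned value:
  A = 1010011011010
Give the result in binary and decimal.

Flip each bit (0->1, 1->0):
  1010011011010
  0101100100101

Answer: 0101100100101 (2853)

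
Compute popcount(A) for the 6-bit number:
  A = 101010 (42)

101010
1-bits at positions (from bit 0 = LSB): 1, 3, 5
Count = 3

Answer: 3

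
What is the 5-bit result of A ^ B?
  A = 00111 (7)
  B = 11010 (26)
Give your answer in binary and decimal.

Apply ^ to each column (1 where bits differ):
  00111
^ 11010
-------
  11101

Answer: 11101 (29)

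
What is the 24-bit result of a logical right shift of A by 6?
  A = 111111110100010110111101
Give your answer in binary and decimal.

Logical shift right by 6: drop the bottom 6 bit(s), prepend 6 zero(s) on the left.
  111111110100010110111101  ->  keep [111111110100010110], discard [111101], prepend 000000
= 000000111111110100010110

Answer: 000000111111110100010110 (261398)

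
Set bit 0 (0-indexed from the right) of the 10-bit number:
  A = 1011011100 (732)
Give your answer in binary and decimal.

Mask = 1 << 0 = 0000000001
Bit 0 of A is 0, so OR-ing with the mask flips it to 1.
  1011011100
| 0000000001
------------
  1011011101

Answer: 1011011101 (733)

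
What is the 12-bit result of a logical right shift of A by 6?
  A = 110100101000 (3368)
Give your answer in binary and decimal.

Logical shift right by 6: drop the bottom 6 bit(s), prepend 6 zero(s) on the left.
  110100101000  ->  keep [110100], discard [101000], prepend 000000
= 000000110100

Answer: 000000110100 (52)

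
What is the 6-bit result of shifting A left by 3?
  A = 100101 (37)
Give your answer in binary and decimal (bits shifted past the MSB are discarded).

Shift left by 3: drop the top 3 bit(s), append 3 zero(s) on the right.
  100101  ->  discard [100], keep [101], append 000
= 101000

Answer: 101000 (40)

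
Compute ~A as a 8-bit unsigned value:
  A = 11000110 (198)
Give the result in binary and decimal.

Flip each bit (0->1, 1->0):
  11000110
  00111001

Answer: 00111001 (57)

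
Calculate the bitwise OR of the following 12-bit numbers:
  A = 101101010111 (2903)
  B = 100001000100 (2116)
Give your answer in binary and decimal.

Apply | to each column (1 where either bit is 1):
  101101010111
| 100001000100
--------------
  101101010111

Answer: 101101010111 (2903)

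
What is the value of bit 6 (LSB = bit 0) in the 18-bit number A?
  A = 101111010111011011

Bit 6 is the 7th from the right.
  101111010111011011
             ^
That bit is 1.

Answer: 1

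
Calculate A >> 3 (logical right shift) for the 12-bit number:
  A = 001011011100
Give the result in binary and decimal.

Logical shift right by 3: drop the bottom 3 bit(s), prepend 3 zero(s) on the left.
  001011011100  ->  keep [001011011], discard [100], prepend 000
= 000001011011

Answer: 000001011011 (91)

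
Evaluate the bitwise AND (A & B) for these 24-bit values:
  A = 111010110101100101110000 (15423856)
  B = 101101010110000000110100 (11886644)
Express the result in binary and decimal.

Apply & to each column (1 only where both bits are 1):
  111010110101100101110000
& 101101010110000000110100
--------------------------
  101000010100000000110000

Answer: 101000010100000000110000 (10567728)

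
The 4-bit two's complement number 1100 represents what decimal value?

MSB is 1, so the value is negative. Find the magnitude:
1. Invert bits:  0011
2. Add 1:        0100  = 4
3. Apply sign:   -4

Answer: -4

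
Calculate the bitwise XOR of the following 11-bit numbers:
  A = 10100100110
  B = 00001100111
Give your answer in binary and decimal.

Apply ^ to each column (1 where bits differ):
  10100100110
^ 00001100111
-------------
  10101000001

Answer: 10101000001 (1345)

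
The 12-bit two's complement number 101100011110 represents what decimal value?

MSB is 1, so the value is negative. Find the magnitude:
1. Invert bits:  010011100001
2. Add 1:        010011100010  = 1250
3. Apply sign:   -1250

Answer: -1250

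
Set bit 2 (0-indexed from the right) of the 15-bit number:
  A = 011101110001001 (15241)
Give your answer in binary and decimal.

Mask = 1 << 2 = 000000000000100
Bit 2 of A is 0, so OR-ing with the mask flips it to 1.
  011101110001001
| 000000000000100
-----------------
  011101110001101

Answer: 011101110001101 (15245)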